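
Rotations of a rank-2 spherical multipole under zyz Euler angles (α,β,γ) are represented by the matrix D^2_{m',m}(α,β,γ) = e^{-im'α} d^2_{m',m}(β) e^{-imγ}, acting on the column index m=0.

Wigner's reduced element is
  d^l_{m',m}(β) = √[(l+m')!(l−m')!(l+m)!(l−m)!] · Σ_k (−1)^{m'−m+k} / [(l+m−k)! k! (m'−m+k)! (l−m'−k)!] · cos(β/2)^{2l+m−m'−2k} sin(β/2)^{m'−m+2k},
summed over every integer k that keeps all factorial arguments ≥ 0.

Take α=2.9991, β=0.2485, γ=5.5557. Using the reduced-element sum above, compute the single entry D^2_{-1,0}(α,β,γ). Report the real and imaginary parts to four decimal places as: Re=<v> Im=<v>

Re=-0.2890 Im=0.0415

Split into d^2_{-1,0}(β=0.2485) × two z-phases.
With c≡cos(β/2)=0.992291 and s≡sin(β/2)=0.123931, N=[1·6·2·2]^{1/2}=4.898979
Admissible k: 1..2 (factorial args all ≥0)
  k=1: (−1)^0·4.8990/(2)·0.9923^3·0.1239^1 = +0.296600
  k=2: (−1)^1·4.8990/(2)·0.9923^1·0.1239^3 = -0.004626
d^2_{-1,0}(0.2485) = +0.296600 -0.004626 = +0.291973
Attach z-rotation phases: D = e^{-i(-1)(2.9991)}·(+0.291973)·e^{-i(0)(5.5557)} = -0.289014+0.041463i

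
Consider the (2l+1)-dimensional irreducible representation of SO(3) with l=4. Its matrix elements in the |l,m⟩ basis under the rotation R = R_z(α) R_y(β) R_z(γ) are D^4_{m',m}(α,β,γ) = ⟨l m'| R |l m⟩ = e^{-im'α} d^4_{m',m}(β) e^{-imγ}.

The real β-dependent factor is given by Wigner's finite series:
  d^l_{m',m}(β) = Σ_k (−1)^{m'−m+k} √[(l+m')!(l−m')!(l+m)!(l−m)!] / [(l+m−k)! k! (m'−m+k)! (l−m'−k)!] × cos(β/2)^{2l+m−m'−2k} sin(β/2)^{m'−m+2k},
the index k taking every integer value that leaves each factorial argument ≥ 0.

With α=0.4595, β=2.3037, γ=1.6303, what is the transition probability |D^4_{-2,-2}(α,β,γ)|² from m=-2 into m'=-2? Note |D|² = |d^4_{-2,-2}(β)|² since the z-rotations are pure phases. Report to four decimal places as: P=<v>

First d^4_{-2,-2}(β=2.3037), then the phase factors e^{-i(-2)α} and e^{-i(-2)γ}:
With c≡cos(β/2)=0.406798 and s≡sin(β/2)=0.913518, N=[2·720·2·720]^{1/2}=1440.000000
Admissible k: 0..2 (factorial args all ≥0)
  k=0: (−1)^0·1440.0000/(1440)·0.4068^8·0.9135^0 = +0.000750
  k=1: (−1)^1·1440.0000/(120)·0.4068^6·0.9135^2 = -0.045383
  k=2: (−1)^2·1440.0000/(96)·0.4068^4·0.9135^4 = +0.286072
d^4_{-2,-2}(2.3037) = +0.000750 -0.045383 +0.286072 = +0.241440
|D^4_{-2,-2}|² = |d^4_{-2,-2}(β)|² = (+0.241440)² = 0.058293 (the z-rotation phases have unit modulus)

P=0.0583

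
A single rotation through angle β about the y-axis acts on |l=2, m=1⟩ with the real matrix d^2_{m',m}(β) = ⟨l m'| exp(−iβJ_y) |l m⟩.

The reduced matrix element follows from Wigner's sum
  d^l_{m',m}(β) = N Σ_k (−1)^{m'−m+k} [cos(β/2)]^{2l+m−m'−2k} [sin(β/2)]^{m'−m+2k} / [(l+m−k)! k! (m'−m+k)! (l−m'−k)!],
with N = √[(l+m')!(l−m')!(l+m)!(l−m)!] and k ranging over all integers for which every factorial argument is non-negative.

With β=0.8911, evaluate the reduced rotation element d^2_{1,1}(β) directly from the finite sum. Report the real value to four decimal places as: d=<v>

d^2_{1,1}(β=0.8911) via Wigner's sum:
With c≡cos(β/2)=0.902374 and s≡sin(β/2)=0.430954, N=[6·1·6·1]^{1/2}=6.000000
The bounds max(0,m−m')=0 and min(l+m,l−m')=1 give 2 terms
  k=0: (−1)^0·6.0000/(6)·0.9024^4·0.4310^0 = +0.663049
  k=1: (−1)^1·6.0000/(2)·0.9024^2·0.4310^2 = -0.453687
d^2_{1,1}(0.8911) = +0.663049 -0.453687 = +0.209362

d=0.2094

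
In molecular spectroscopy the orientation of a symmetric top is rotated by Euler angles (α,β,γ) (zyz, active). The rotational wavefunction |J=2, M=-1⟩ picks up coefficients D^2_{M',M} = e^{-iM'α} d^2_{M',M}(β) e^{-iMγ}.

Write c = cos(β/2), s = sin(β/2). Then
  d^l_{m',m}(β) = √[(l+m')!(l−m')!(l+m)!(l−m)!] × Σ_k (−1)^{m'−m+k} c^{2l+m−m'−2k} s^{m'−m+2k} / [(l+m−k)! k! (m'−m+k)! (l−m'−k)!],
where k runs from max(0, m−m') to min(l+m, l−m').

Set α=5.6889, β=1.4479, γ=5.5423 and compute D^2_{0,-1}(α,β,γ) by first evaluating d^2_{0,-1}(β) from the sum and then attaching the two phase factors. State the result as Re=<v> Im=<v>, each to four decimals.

Re=-0.1099 Im=0.1006

D^2_{0,-1}(5.6889,1.4479,5.5423) = e^{-i·0·5.6889}·d^2_{0,-1}(1.4479)·e^{-i·-1·5.5423}. Compute d first:
With c≡cos(β/2)=0.749195 and s≡sin(β/2)=0.662349, N=[2·2·1·6]^{1/2}=4.898979
k∈{0,1} keeps every argument non-negative
  k=0: (−1)^1·4.8990/(2)·0.7492^3·0.6623^1 = -0.682257
  k=1: (−1)^2·4.8990/(2)·0.7492^1·0.6623^3 = +0.533251
d^2_{0,-1}(1.4479) = -0.682257 +0.533251 = -0.149006
Attach z-rotation phases: D = e^{-i(0)(5.6889)}·(-0.149006)·e^{-i(-1)(5.5423)} = -0.109947+0.100570i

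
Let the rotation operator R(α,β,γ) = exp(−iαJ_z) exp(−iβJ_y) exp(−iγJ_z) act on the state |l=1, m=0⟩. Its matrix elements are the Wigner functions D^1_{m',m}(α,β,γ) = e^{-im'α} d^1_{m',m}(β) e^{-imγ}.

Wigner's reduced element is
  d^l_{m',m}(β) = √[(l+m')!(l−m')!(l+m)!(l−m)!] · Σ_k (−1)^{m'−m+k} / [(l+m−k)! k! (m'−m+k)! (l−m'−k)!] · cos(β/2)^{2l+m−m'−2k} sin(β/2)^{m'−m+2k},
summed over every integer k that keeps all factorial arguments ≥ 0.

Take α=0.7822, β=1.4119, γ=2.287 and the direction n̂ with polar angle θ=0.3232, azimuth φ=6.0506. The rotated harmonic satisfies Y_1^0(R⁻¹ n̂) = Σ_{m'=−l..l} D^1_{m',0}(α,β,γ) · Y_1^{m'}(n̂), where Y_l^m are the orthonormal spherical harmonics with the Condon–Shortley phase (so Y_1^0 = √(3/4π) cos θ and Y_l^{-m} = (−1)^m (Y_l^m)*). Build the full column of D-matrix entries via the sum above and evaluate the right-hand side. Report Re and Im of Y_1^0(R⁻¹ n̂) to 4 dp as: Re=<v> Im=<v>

Re=0.1542 Im=0.0000

Need the full column D^1_{m',0} for m'=−1..1 at α=0.7822, β=1.4119, γ=2.287.
cos(β/2)=0.760996, sin(β/2)=0.648757
d^1_{-1,0}: single k=1 term ⇒ +0.698199;  D = +0.495278+0.492120i
d^1_{0,0}: k∈[0..1] ⇒ +0.579114 -0.420886 = +0.158229;  D = +0.158229+0.000000i
d^1_{1,0}: single k=0 term ⇒ -0.698199;  D = -0.495278+0.492120i
Y_1^{m'}(θ=0.3232,φ=6.0506) and Σ D·Y over m':
  (+0.4953+0.4921i)·(+0.1068+0.0253i)  (+0.1582+0.0000i)·(+0.4633+0.0000i)  (-0.4953+0.4921i)·(-0.1068+0.0253i)
Y_1^0(R⁻¹ n̂) = +0.154181+0.000000i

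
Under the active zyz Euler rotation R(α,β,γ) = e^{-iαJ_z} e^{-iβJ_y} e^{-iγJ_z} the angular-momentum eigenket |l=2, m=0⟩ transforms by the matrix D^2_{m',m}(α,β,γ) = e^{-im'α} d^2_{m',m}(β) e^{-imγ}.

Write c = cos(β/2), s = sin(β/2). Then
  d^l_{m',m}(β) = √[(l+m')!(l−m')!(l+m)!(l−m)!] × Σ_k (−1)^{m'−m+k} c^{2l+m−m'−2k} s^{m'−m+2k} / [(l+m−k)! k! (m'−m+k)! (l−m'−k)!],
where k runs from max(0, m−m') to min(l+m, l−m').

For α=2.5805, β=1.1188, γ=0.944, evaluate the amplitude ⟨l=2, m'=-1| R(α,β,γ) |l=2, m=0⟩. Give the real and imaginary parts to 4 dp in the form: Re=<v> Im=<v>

D^2_{-1,0}(2.5805,1.1188,0.944) = e^{-i·-1·2.5805}·d^2_{-1,0}(1.1188)·e^{-i·0·0.944}. Compute d first:
With c≡cos(β/2)=0.847574 and s≡sin(β/2)=0.530678, N=[1·6·2·2]^{1/2}=4.898979
The bounds max(0,m−m')=1 and min(l+m,l−m')=2 give 2 terms
  k=1: (−1)^0·4.8990/(2)·0.8476^3·0.5307^1 = +0.791478
  k=2: (−1)^1·4.8990/(2)·0.8476^1·0.5307^3 = -0.310274
d^2_{-1,0}(1.1188) = +0.791478 -0.310274 = +0.481204
D = (-0.846674+0.532112i)·(+0.481204)·(+1.000000+0.000000i) = -0.407423+0.256054i

Re=-0.4074 Im=0.2561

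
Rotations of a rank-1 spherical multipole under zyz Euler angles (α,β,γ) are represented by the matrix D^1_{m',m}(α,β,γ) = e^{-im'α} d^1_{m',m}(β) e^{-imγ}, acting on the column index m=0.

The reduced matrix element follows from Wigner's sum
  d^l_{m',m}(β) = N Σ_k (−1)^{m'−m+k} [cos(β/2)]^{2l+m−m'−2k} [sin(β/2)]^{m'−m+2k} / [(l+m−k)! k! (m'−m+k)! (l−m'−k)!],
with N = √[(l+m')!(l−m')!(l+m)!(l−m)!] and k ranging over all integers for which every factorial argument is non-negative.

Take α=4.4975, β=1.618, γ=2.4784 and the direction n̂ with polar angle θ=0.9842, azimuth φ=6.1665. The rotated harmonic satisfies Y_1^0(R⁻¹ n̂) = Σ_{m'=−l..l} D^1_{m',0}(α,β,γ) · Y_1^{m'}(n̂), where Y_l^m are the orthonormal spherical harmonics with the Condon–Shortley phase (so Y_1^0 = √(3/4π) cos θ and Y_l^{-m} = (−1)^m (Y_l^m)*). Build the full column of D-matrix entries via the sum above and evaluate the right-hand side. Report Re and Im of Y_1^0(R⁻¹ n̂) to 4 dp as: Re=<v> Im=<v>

Re=-0.0526 Im=0.0000

Need the full column D^1_{m',0} for m'=−1..1 at α=4.4975, β=1.618, γ=2.4784.
cos(β/2)=0.690222, sin(β/2)=0.723597
d^1_{-1,0}: single k=1 term ⇒ +0.706319;  D = -0.150615-0.690074i
d^1_{0,0}: k∈[0..1] ⇒ +0.476407 -0.523593 = -0.047186;  D = -0.047186+0.000000i
d^1_{1,0}: single k=0 term ⇒ -0.706319;  D = +0.150615-0.690074i
Y_1^{m'}(θ=0.9842,φ=6.1665) and Σ D·Y over m':
  (-0.1506-0.6901i)·(+0.2858+0.0335i)  (-0.0472+0.0000i)·(+0.2705+0.0000i)  (+0.1506-0.6901i)·(-0.2858+0.0335i)
Y_1^0(R⁻¹ n̂) = -0.052614+0.000000i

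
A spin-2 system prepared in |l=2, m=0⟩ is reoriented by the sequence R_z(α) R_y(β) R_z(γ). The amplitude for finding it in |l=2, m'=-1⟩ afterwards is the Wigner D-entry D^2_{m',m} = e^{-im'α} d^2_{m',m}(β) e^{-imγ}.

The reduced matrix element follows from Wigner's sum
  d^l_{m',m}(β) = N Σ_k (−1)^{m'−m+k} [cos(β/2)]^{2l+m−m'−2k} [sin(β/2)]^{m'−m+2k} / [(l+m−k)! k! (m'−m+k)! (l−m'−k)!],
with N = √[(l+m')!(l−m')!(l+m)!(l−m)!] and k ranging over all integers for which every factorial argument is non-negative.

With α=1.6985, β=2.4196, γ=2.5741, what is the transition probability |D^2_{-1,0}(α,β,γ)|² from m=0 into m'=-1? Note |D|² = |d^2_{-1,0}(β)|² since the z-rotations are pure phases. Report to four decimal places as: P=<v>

P=0.3690

Split into d^2_{-1,0}(β=2.4196) × two z-phases.
c=cos(2.4196/2)=0.353207, s=sin(2.4196/2)=0.935545; N=√[1·6·2·2]=4.898979
The bounds max(0,m−m')=1 and min(l+m,l−m')=2 give 2 terms
  k=1: (−1)^0·4.8990/(2)·0.3532^3·0.9355^1 = +0.100978
  k=2: (−1)^1·4.8990/(2)·0.3532^1·0.9355^3 = -0.708433
d^2_{-1,0}(2.4196) = +0.100978 -0.708433 = -0.607455
|D^2_{-1,0}|² = |d^2_{-1,0}(β)|² = (-0.607455)² = 0.369002 (the z-rotation phases have unit modulus)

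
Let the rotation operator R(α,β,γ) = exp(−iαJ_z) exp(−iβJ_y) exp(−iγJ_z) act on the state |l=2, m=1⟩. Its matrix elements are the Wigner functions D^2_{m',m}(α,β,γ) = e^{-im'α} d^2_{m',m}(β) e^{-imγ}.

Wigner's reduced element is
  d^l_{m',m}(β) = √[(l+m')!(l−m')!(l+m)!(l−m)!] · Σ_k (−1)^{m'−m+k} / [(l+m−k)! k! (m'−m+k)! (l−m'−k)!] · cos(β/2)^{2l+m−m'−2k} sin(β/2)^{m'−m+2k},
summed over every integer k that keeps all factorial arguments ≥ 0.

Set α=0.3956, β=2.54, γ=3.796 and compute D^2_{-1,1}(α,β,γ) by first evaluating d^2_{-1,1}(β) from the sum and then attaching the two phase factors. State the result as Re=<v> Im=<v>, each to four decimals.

Re=0.5722 Im=-0.1515

D^2_{-1,1}(0.3956,2.54,3.796) = e^{-i·-1·0.3956}·d^2_{-1,1}(2.54)·e^{-i·1·3.796}. Compute d first:
c=cos(2.54/2)=0.296281, s=sin(2.54/2)=0.955101; N=√[1·6·6·1]=6.000000
Admissible k: 2..3 (factorial args all ≥0)
  k=2: (−1)^0·6.0000/(2)·0.2963^2·0.9551^2 = +0.240230
  k=3: (−1)^1·6.0000/(6)·0.2963^0·0.9551^4 = -0.832141
d^2_{-1,1}(2.54) = +0.240230 -0.832141 = -0.591911
Attach z-rotation phases: D = e^{-i(-1)(0.3956)}·(-0.591911)·e^{-i(1)(3.796)} = +0.572198-0.151487i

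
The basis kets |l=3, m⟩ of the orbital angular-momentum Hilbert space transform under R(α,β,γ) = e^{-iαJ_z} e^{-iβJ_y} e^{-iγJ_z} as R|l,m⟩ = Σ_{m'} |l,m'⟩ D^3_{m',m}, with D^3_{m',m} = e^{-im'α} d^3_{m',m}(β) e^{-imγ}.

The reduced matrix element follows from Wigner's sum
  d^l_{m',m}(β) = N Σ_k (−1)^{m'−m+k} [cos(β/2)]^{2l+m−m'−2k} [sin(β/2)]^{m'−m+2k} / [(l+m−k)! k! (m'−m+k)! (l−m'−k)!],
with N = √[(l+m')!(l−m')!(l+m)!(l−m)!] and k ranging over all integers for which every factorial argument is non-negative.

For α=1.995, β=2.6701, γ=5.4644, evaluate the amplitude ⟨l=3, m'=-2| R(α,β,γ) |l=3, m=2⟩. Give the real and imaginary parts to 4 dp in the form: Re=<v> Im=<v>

D^3_{-2,2}(1.995,2.6701,5.4644) = e^{-i·-2·1.995}·d^3_{-2,2}(2.6701)·e^{-i·2·5.4644}. Compute d first:
With c≡cos(β/2)=0.233569 and s≡sin(β/2)=0.972340, N=[1·120·120·1]^{1/2}=120.000000
Admissible k: 4..5 (factorial args all ≥0)
  k=4: (−1)^0·120.0000/(24)·0.2336^2·0.9723^4 = +0.243822
  k=5: (−1)^1·120.0000/(120)·0.2336^0·0.9723^6 = -0.845103
d^3_{-2,2}(2.6701) = +0.243822 -0.845103 = -0.601281
Attach z-rotation phases: D = e^{-i(-2)(1.995)}·(-0.601281)·e^{-i(2)(5.4644)} = -0.476620+0.366569i

Re=-0.4766 Im=0.3666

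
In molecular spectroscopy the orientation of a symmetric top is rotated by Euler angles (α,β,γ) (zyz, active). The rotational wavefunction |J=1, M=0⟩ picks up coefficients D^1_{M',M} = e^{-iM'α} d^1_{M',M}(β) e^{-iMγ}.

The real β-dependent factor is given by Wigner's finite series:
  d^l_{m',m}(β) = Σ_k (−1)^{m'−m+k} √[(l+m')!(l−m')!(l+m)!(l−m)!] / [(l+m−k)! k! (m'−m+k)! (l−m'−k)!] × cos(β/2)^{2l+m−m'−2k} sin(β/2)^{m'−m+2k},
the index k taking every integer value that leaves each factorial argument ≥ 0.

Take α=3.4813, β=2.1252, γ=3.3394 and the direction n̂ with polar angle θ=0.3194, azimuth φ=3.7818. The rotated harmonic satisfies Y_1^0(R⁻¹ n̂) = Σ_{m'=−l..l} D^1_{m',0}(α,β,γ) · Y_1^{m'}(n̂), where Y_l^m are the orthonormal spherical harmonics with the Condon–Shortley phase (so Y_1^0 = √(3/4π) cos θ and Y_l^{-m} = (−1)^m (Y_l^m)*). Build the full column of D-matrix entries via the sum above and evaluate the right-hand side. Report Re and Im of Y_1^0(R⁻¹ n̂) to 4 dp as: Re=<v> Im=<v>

Re=-0.1196 Im=0.0000

Need the full column D^1_{m',0} for m'=−1..1 at α=3.4813, β=2.1252, γ=3.3394.
cos(β/2)=0.486602, sin(β/2)=0.873624
d^1_{-1,0}: single k=1 term ⇒ +0.601192;  D = -0.566836-0.200324i
d^1_{0,0}: k∈[0..1] ⇒ +0.236782 -0.763218 = -0.526436;  D = -0.526436+0.000000i
d^1_{1,0}: single k=0 term ⇒ -0.601192;  D = +0.566836-0.200324i
Y_1^{m'}(θ=0.3194,φ=3.7818) and Σ D·Y over m':
  (-0.5668-0.2003i)·(-0.0870+0.0648i)  (-0.5264+0.0000i)·(+0.4639+0.0000i)  (+0.5668-0.2003i)·(+0.0870+0.0648i)
Y_1^0(R⁻¹ n̂) = -0.119615+0.000000i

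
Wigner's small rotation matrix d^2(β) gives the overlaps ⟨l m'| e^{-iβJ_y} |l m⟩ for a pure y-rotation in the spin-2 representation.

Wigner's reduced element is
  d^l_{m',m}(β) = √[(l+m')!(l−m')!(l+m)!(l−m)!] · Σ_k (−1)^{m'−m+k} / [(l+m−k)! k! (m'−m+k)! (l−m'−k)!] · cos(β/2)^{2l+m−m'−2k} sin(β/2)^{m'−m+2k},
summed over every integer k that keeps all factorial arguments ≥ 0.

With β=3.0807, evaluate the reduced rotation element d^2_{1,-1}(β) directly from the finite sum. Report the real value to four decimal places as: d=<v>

d=-0.9954

d^2_{1,-1}(β=3.0807) via Wigner's sum:
Half-angle: c=0.030442, s=0.999537. N=√(6·1·1·6)=6.000000
k∈{0,1} keeps every argument non-negative
  k=0: (−1)^2·6.0000/(2)·0.0304^2·0.9995^2 = +0.002778
  k=1: (−1)^3·6.0000/(6)·0.0304^0·0.9995^4 = -0.998147
d^2_{1,-1}(3.0807) = +0.002778 -0.998147 = -0.995370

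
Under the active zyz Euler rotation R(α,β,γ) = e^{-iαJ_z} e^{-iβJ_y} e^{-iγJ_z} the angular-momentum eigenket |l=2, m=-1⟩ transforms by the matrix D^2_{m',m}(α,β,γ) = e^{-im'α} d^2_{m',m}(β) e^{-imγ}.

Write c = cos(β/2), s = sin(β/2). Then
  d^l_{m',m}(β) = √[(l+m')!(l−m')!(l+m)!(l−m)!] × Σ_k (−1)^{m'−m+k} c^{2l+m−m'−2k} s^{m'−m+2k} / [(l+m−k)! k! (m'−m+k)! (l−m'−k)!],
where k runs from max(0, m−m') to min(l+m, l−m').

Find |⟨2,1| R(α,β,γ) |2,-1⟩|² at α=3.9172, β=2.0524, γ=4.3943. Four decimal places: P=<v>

P=0.0029

First d^2_{1,-1}(β=2.0524), then the phase factors e^{-i(1)α} and e^{-i(-1)γ}:
With c≡cos(β/2)=0.518073 and s≡sin(β/2)=0.855336, N=[6·1·1·6]^{1/2}=6.000000
Admissible k: 0..1 (factorial args all ≥0)
  k=0: (−1)^2·6.0000/(2)·0.5181^2·0.8553^2 = +0.589084
  k=1: (−1)^3·6.0000/(6)·0.5181^0·0.8553^4 = -0.535239
d^2_{1,-1}(2.0524) = +0.589084 -0.535239 = +0.053844
|D^2_{1,-1}|² = |d^2_{1,-1}(β)|² = (+0.053844)² = 0.002899 (the z-rotation phases have unit modulus)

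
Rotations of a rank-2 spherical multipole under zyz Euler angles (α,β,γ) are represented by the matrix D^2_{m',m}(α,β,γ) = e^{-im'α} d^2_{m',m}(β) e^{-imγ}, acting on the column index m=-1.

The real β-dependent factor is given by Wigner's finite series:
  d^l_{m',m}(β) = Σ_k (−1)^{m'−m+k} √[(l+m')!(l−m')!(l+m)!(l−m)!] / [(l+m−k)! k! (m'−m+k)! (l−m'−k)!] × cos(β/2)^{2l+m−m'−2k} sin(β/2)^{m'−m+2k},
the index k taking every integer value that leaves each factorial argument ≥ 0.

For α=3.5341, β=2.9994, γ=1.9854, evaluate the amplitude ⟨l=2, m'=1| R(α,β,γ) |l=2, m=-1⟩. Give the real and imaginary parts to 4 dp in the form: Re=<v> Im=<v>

Re=-0.0215 Im=0.9746

Split into d^2_{1,-1}(β=2.9994) × two z-phases.
Half-angle: c=0.071036, s=0.997474. N=√(6·1·1·6)=6.000000
Admissible k: 0..1 (factorial args all ≥0)
  k=0: (−1)^2·6.0000/(2)·0.0710^2·0.9975^2 = +0.015062
  k=1: (−1)^3·6.0000/(6)·0.0710^0·0.9975^4 = -0.989933
d^2_{1,-1}(2.9994) = +0.015062 -0.989933 = -0.974871
Attach z-rotation phases: D = e^{-i(1)(3.5341)}·(-0.974871)·e^{-i(-1)(1.9854)} = -0.021539+0.974633i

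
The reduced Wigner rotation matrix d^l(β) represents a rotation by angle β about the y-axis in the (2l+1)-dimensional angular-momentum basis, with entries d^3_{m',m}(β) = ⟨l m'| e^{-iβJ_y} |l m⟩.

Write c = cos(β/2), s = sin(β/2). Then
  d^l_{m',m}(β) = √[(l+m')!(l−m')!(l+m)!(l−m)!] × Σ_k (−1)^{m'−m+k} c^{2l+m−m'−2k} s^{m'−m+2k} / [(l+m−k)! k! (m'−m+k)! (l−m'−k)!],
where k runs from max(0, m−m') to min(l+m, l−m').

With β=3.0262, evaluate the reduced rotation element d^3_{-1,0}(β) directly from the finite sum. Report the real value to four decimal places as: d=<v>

d=0.1961

d^3_{-1,0}(β=3.0262) via Wigner's sum:
With c≡cos(β/2)=0.057664 and s≡sin(β/2)=0.998336, N=[2·24·6·6]^{1/2}=41.569219
The bounds max(0,m−m')=1 and min(l+m,l−m')=3 give 3 terms
  k=1: (−1)^0·41.5692/(12)·0.0577^5·0.9983^1 = +0.000002
  k=2: (−1)^1·41.5692/(4)·0.0577^3·0.9983^3 = -0.001983
  k=3: (−1)^2·41.5692/(12)·0.0577^1·0.9983^5 = +0.198099
d^3_{-1,0}(3.0262) = +0.000002 -0.001983 +0.198099 = +0.196118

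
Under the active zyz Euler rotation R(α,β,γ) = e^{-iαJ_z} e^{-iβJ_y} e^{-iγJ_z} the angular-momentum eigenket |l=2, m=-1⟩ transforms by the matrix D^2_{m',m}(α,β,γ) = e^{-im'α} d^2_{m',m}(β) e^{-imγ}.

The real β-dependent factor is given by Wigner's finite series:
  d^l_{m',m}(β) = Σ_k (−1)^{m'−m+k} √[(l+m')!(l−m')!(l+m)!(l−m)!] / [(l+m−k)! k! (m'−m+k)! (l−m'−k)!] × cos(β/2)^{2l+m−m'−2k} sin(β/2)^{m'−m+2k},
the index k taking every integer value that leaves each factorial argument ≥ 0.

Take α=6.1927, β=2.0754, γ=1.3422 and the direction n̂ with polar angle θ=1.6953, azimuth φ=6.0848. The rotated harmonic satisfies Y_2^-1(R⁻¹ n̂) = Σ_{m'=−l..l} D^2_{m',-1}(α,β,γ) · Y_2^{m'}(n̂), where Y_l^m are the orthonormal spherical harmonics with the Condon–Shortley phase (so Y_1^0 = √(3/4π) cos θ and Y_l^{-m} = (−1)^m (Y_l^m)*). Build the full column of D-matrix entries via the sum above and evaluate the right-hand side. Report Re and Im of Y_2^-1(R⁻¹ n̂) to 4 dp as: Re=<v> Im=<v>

Need the full column D^2_{m',-1} for m'=−2..2 at α=6.1927, β=2.0754, γ=1.3422.
cos(β/2)=0.508202, sin(β/2)=0.861238
d^2_{-2,-1}: single k=1 term ⇒ +0.226081;  D = +0.090028+0.207382i
d^2_{-1,-1}: k∈[0..1] ⇒ +0.066703 -0.574699 = -0.507996;  D = -0.159356-0.482355i
d^2_{0,-1}: k∈[0..1] ⇒ -0.276891 +0.795209 = +0.518318;  D = +0.117456+0.504834i
d^2_{1,-1}: k∈[0..1] ⇒ +0.574699 -0.550164 = +0.024536;  D = +0.003378+0.024302i
d^2_{2,-1}: single k=0 term ⇒ -0.649286;  D = -0.030911-0.648549i
Y_2^{m'}(θ=1.6953,φ=6.0848) and Σ D·Y over m':
  (+0.0900+0.2074i)·(+0.3508+0.1470i)  (-0.1594-0.4824i)·(-0.0933-0.0188i)  (+0.1175+0.5048i)·(-0.3008+0.0000i)  (+0.0034+0.0243i)·(+0.0933-0.0188i)  (-0.0309-0.6485i)·(+0.3508-0.1470i)
Y_2^-1(R⁻¹ n̂) = -0.133797-0.238618i

Re=-0.1338 Im=-0.2386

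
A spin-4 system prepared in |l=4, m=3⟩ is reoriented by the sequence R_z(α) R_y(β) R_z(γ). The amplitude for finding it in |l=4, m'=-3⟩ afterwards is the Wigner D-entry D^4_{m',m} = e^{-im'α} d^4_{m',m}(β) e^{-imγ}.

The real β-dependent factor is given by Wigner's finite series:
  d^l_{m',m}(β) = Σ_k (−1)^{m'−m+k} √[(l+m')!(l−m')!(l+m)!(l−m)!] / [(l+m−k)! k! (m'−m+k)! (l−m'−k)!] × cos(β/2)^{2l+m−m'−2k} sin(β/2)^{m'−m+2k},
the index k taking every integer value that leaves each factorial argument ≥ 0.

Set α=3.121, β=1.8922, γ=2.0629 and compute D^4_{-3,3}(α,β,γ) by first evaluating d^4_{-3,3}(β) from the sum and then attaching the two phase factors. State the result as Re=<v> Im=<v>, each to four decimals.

First d^4_{-3,3}(β=1.8922), then the phase factors e^{-i(-3)α} and e^{-i(3)γ}:
Half-angle: c=0.584851, s=0.811141. N=√(1·5040·5040·1)=5040.000000
k: max(0,(3)−(-3))=6 … min(4+(3),4−(-3))=7
  k=6: (−1)^0·5040.0000/(720)·0.5849^2·0.8111^6 = +0.681971
  k=7: (−1)^1·5040.0000/(5040)·0.5849^0·0.8111^8 = -0.187400
d^4_{-3,3}(1.8922) = +0.681971 -0.187400 = +0.494571
Phases: e^{-i·(-3)·3.121}=-0.998092+0.061739i, e^{-i·(3)·2.0629}=+0.995540+0.094345i ⇒ D=-0.494306-0.016173i

Re=-0.4943 Im=-0.0162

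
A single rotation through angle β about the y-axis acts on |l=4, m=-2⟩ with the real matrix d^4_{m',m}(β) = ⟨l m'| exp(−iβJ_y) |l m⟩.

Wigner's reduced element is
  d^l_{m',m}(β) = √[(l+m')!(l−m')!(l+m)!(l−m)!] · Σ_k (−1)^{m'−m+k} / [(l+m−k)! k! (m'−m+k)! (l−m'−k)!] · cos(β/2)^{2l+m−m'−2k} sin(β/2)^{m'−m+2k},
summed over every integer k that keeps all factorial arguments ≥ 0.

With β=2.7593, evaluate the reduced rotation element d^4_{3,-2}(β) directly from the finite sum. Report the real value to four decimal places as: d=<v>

d=0.5548

d^4_{3,-2}(β=2.7593) via Wigner's sum:
c=cos(2.7593/2)=0.189984, s=sin(2.7593/2)=0.981787; N=√[5040·1·2·720]=2693.993318
k: max(0,(-2)−(3))=0 … min(4+(-2),4−(3))=1
  k=0: (−1)^5·2693.9933/(240)·0.1900^3·0.9818^5 = -0.070214
  k=1: (−1)^6·2693.9933/(720)·0.1900^1·0.9818^7 = +0.625034
d^4_{3,-2}(2.7593) = -0.070214 +0.625034 = +0.554819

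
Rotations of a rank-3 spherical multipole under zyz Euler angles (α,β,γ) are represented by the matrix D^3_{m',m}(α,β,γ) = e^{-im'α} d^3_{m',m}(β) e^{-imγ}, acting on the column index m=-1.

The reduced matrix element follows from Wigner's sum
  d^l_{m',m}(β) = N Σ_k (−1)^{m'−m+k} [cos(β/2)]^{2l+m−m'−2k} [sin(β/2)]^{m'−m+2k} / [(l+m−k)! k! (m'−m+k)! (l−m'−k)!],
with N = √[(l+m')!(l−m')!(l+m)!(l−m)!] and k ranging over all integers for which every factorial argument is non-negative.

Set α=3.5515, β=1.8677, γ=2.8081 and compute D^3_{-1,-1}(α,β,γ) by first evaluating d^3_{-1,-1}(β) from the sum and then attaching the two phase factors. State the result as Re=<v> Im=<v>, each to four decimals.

First d^3_{-1,-1}(β=1.8677), then the phase factors e^{-i(-1)α} and e^{-i(-1)γ}:
c=cos(1.8677/2)=0.594743, s=sin(1.8677/2)=0.803916; N=√[2·24·2·24]=48.000000
Admissible k: 0..2 (factorial args all ≥0)
  k=0: (−1)^0·48.0000/(48)·0.5947^6·0.8039^0 = +0.044257
  k=1: (−1)^1·48.0000/(6)·0.5947^4·0.8039^2 = -0.646888
  k=2: (−1)^2·48.0000/(8)·0.5947^2·0.8039^4 = +0.886446
d^3_{-1,-1}(1.8677) = +0.044257 -0.646888 +0.886446 = +0.283814
Phases: e^{-i·(-1)·3.5515}=-0.917158-0.398524i, e^{-i·(-1)·2.8081}=-0.944905+0.327345i ⇒ D=+0.282986+0.021666i

Re=0.2830 Im=0.0217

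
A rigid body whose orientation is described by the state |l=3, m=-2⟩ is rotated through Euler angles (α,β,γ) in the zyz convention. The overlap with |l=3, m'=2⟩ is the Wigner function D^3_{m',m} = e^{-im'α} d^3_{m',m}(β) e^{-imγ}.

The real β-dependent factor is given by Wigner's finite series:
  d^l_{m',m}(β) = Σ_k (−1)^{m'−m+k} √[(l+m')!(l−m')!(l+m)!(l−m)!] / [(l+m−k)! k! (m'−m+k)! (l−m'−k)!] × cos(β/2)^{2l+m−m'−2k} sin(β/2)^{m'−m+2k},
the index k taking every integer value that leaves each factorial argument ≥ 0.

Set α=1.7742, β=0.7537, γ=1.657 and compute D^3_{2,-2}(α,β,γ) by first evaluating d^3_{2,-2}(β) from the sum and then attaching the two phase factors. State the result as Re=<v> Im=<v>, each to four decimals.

D^3_{2,-2}(1.7742,0.7537,1.657) = e^{-i·2·1.7742}·d^3_{2,-2}(0.7537)·e^{-i·-2·1.657}. Compute d first:
With c≡cos(β/2)=0.929828 and s≡sin(β/2)=0.367993, N=[120·1·1·120]^{1/2}=120.000000
Admissible k: 0..1 (factorial args all ≥0)
  k=0: (−1)^4·120.0000/(24)·0.9298^2·0.3680^4 = +0.079275
  k=1: (−1)^5·120.0000/(120)·0.9298^0·0.3680^6 = -0.002483
d^3_{2,-2}(0.7537) = +0.079275 -0.002483 = +0.076791
Attach z-rotation phases: D = e^{-i(2)(1.7742)}·(+0.076791)·e^{-i(-2)(1.657)} = +0.074692-0.017836i

Re=0.0747 Im=-0.0178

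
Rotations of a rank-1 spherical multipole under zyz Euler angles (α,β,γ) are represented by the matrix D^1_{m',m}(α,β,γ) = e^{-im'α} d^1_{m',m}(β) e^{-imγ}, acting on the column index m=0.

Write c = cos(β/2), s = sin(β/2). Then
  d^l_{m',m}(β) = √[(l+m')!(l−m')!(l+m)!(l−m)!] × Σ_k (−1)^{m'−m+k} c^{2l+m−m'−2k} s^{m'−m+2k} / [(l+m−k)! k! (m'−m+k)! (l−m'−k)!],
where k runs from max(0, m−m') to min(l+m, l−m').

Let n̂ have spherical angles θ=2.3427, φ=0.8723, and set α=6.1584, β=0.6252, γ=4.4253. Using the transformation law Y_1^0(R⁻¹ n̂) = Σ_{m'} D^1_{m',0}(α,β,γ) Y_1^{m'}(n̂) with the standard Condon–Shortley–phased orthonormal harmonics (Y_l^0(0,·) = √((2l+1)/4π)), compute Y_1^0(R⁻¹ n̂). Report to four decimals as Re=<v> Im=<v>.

Need the full column D^1_{m',0} for m'=−1..1 at α=6.1584, β=0.6252, γ=4.4253.
cos(β/2)=0.951537, sin(β/2)=0.307534
d^1_{-1,0}: single k=1 term ⇒ +0.413841;  D = +0.410623-0.051507i
d^1_{0,0}: k∈[0..1] ⇒ +0.905423 -0.094577 = +0.810846;  D = +0.810846+0.000000i
d^1_{1,0}: single k=0 term ⇒ -0.413841;  D = -0.410623-0.051507i
Y_1^{m'}(θ=2.3427,φ=0.8723) and Σ D·Y over m':
  (+0.4106-0.0515i)·(+0.1592-0.1896i)  (+0.8108+0.0000i)·(-0.3408+0.0000i)  (-0.4106-0.0515i)·(-0.1592-0.1896i)
Y_1^0(R⁻¹ n̂) = -0.165119+0.000000i

Re=-0.1651 Im=0.0000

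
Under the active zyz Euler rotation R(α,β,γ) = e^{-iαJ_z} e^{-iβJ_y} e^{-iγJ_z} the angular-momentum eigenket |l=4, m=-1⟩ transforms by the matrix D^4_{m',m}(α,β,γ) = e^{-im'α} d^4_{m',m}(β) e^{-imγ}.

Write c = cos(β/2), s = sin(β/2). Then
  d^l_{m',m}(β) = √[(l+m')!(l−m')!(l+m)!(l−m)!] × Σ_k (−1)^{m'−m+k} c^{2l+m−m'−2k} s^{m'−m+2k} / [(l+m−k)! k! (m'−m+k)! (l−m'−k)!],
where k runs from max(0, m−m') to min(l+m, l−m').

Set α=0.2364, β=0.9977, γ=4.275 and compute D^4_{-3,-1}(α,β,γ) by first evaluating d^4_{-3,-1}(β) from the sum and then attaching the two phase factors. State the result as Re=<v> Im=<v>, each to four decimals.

Re=0.1130 Im=-0.4055

Split into d^4_{-3,-1}(β=0.9977) × two z-phases.
c=cos(0.9977/2)=0.878133, s=sin(0.9977/2)=0.478416; N=√[1·5040·6·120]=1904.940944
k∈{2,3} keeps every argument non-negative
  k=2: (−1)^0·1904.9409/(240)·0.8781^6·0.4784^2 = +0.832999
  k=3: (−1)^1·1904.9409/(144)·0.8781^4·0.4784^4 = -0.412082
d^4_{-3,-1}(0.9977) = +0.832999 -0.412082 = +0.420917
Attach z-rotation phases: D = e^{-i(-3)(0.2364)}·(+0.420917)·e^{-i(-1)(4.275)} = +0.113006-0.405463i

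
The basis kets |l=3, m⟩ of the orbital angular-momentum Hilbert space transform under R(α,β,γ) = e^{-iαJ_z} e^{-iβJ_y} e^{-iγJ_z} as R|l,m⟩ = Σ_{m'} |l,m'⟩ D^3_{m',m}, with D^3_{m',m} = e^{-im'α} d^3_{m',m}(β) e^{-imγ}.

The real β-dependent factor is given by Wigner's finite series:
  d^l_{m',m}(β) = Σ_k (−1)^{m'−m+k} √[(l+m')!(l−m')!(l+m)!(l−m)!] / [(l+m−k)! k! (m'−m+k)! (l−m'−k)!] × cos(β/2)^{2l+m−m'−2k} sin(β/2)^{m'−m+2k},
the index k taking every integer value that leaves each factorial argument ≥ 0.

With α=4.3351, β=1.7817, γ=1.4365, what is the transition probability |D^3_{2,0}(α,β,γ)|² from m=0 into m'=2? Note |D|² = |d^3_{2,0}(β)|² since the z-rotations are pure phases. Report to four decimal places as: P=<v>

First d^3_{2,0}(β=1.7817), then the phase factors e^{-i(2)α} and e^{-i(0)γ}:
Half-angle: c=0.628751, s=0.777606. N=√(120·1·6·6)=65.726707
k: max(0,(0)−(2))=0 … min(3+(0),3−(2))=1
  k=0: (−1)^2·65.7267/(12)·0.6288^4·0.7776^2 = +0.517602
  k=1: (−1)^3·65.7267/(12)·0.6288^2·0.7776^4 = -0.791695
d^3_{2,0}(1.7817) = +0.517602 -0.791695 = -0.274093
|D^3_{2,0}|² = |d^3_{2,0}(β)|² = (-0.274093)² = 0.075127 (the z-rotation phases have unit modulus)

P=0.0751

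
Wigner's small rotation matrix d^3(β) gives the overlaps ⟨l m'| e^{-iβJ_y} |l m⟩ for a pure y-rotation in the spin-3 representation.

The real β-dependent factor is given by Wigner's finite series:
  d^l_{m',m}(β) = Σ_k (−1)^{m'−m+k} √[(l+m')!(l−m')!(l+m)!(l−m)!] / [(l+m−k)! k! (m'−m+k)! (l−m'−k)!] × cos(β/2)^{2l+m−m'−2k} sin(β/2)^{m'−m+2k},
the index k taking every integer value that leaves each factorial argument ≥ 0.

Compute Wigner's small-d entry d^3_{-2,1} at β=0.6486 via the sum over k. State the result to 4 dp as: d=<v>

d^3_{-2,1}(β=0.6486) via Wigner's sum:
With c≡cos(β/2)=0.947874 and s≡sin(β/2)=0.318645, N=[1·120·24·2]^{1/2}=75.894664
Admissible k: 3..4 (factorial args all ≥0)
  k=3: (−1)^0·75.8947/(12)·0.9479^3·0.3186^3 = +0.174263
  k=4: (−1)^1·75.8947/(24)·0.9479^1·0.3186^5 = -0.009847
d^3_{-2,1}(0.6486) = +0.174263 -0.009847 = +0.164416

d=0.1644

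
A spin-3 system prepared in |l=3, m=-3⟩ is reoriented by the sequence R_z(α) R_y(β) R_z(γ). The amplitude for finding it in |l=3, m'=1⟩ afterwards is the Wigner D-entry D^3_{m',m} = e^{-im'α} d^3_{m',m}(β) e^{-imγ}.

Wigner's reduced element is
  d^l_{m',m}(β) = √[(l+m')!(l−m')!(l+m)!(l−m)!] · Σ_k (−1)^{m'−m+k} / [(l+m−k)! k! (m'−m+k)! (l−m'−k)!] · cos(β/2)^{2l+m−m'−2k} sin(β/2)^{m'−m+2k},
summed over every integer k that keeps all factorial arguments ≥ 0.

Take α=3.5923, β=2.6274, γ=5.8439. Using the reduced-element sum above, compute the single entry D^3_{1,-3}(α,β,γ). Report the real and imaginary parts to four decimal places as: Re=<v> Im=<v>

Re=0.0430 Im=0.2148

Split into d^3_{1,-3}(β=2.6274) × two z-phases.
Half-angle: c=0.254273, s=0.967132. N=√(24·2·1·720)=185.903201
k: max(0,(-3)−(1))=0 … min(3+(-3),3−(1))=0
  k=0: (−1)^4·185.9032/(48)·0.2543^2·0.9671^4 = +0.219074
d^3_{1,-3}(2.6274) = +0.219074
Phases: e^{-i·(1)·3.5923}=-0.900139+0.435602i, e^{-i·(-3)·5.8439}=+0.250252-0.968181i ⇒ D=+0.043044+0.214804i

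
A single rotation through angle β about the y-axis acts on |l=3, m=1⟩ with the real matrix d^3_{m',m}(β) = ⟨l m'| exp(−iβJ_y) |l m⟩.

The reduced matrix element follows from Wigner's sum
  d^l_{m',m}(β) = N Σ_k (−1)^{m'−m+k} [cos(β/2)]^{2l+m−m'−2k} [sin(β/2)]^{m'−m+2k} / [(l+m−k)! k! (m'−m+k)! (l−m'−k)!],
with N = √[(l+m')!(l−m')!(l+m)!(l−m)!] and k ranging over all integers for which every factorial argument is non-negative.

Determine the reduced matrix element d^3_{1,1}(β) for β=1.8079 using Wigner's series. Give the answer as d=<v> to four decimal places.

d^3_{1,1}(β=1.8079) via Wigner's sum:
c=cos(1.8079/2)=0.618511, s=sin(1.8079/2)=0.785776; N=√[24·2·24·2]=48.000000
k: max(0,(1)−(1))=0 … min(3+(1),3−(1))=2
  k=0: (−1)^0·48.0000/(48)·0.6185^6·0.7858^0 = +0.055987
  k=1: (−1)^1·48.0000/(6)·0.6185^4·0.7858^2 = -0.722899
  k=2: (−1)^2·48.0000/(8)·0.6185^2·0.7858^4 = +0.875067
d^3_{1,1}(1.8079) = +0.055987 -0.722899 +0.875067 = +0.208155

d=0.2082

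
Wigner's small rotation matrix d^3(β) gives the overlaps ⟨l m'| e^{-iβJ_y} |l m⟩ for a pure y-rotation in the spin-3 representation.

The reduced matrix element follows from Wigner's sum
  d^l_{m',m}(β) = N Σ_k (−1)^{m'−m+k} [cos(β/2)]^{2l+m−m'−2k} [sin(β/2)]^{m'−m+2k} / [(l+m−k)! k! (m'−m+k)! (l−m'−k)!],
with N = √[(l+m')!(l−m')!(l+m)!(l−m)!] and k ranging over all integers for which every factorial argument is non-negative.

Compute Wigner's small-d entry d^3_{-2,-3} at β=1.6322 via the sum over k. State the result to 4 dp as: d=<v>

d^3_{-2,-3}(β=1.6322) via Wigner's sum:
c=cos(1.6322/2)=0.685067, s=sin(1.6322/2)=0.728480; N=√[1·120·1·720]=293.938769
k: max(0,(-3)−(-2))=0 … min(3+(-3),3−(-2))=0
  k=0: (−1)^1·293.9388/(120)·0.6851^5·0.7285^1 = -0.269253
d^3_{-2,-3}(1.6322) = -0.269253

d=-0.2693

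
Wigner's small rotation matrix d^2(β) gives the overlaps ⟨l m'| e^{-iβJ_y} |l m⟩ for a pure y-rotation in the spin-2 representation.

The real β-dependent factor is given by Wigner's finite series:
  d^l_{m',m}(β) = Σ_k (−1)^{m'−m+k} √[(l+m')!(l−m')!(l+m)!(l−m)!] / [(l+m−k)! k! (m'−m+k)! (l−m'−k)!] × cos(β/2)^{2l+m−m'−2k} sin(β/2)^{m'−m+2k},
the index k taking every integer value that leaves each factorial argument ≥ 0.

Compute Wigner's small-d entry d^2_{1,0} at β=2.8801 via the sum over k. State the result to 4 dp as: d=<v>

d=0.3059

d^2_{1,0}(β=2.8801) via Wigner's sum:
With c≡cos(β/2)=0.130374 and s≡sin(β/2)=0.991465, N=[6·1·2·2]^{1/2}=4.898979
The bounds max(0,m−m')=0 and min(l+m,l−m')=1 give 2 terms
  k=0: (−1)^1·4.8990/(2)·0.1304^3·0.9915^1 = -0.005382
  k=1: (−1)^2·4.8990/(2)·0.1304^1·0.9915^3 = +0.311243
d^2_{1,0}(2.8801) = -0.005382 +0.311243 = +0.305861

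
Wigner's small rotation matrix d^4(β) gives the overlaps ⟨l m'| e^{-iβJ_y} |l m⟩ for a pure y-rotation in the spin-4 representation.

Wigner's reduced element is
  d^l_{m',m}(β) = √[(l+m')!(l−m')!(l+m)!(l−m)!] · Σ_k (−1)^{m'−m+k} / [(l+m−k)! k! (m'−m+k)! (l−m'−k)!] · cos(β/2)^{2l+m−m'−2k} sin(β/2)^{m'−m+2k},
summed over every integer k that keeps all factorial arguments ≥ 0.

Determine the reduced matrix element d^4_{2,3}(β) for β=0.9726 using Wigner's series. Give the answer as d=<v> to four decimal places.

d=0.1193

d^4_{2,3}(β=0.9726) via Wigner's sum:
With c≡cos(β/2)=0.884068 and s≡sin(β/2)=0.467358, N=[720·2·5040·1]^{1/2}=2693.993318
The bounds max(0,m−m')=1 and min(l+m,l−m')=2 give 2 terms
  k=1: (−1)^0·2693.9933/(720)·0.8841^7·0.4674^1 = +0.738098
  k=2: (−1)^1·2693.9933/(240)·0.8841^5·0.4674^3 = -0.618818
d^4_{2,3}(0.9726) = +0.738098 -0.618818 = +0.119280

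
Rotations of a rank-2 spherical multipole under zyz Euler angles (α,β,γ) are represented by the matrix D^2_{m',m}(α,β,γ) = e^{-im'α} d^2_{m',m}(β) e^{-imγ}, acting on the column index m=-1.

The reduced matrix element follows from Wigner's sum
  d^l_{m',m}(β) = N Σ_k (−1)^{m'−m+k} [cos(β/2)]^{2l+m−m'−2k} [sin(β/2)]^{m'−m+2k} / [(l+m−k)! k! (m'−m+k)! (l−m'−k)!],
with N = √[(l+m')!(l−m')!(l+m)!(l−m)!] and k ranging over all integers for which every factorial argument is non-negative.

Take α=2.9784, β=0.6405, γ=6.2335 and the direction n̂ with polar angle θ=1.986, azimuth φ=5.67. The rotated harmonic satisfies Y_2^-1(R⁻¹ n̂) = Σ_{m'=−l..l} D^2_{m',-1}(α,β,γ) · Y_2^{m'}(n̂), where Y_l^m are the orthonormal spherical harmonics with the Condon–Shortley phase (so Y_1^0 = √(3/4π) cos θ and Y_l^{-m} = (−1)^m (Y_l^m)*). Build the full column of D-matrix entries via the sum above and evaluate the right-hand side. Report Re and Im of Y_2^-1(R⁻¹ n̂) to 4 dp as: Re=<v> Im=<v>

Re=0.2766 Im=0.2374

Need the full column D^2_{m',-1} for m'=−2..2 at α=2.9784, β=0.6405, γ=6.2335.
cos(β/2)=0.949157, sin(β/2)=0.314804
d^2_{-2,-1}: single k=1 term ⇒ +0.538374;  D = +0.500749-0.197728i
d^2_{-1,-1}: k∈[0..1] ⇒ +0.811618 -0.267841 = +0.543777;  D = -0.531502+0.114886i
d^2_{0,-1}: k∈[0..1] ⇒ -0.659370 +0.072533 = -0.586838;  D = -0.586114+0.029145i
d^2_{1,-1}: k∈[0..1] ⇒ +0.267841 -0.009821 = +0.258020;  D = -0.256360-0.029224i
d^2_{2,-1}: single k=0 term ⇒ -0.059223;  D = -0.056970-0.016179i
Y_2^{m'}(θ=1.986,φ=5.67) and Σ D·Y over m':
  (+0.5007-0.1977i)·(+0.1092+0.3044i)  (-0.5315+0.1149i)·(-0.2332-0.1641i)  (-0.5861+0.0291i)·(-0.1614+0.0000i)  (-0.2564-0.0292i)·(+0.2332-0.1641i)  (-0.0570-0.0162i)·(+0.1092-0.3044i)
Y_2^-1(R⁻¹ n̂) = +0.276573+0.237399i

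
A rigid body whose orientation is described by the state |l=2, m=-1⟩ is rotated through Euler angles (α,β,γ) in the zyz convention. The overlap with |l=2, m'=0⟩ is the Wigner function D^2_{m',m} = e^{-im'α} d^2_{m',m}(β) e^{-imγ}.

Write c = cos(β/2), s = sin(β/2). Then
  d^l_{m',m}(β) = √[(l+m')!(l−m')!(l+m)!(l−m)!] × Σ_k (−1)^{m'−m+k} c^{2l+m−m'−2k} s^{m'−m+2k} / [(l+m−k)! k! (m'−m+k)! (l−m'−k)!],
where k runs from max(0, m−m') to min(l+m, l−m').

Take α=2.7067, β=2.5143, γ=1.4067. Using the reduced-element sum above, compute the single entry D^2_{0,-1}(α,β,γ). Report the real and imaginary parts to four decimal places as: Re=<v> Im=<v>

Re=0.0951 Im=0.5742

Split into d^2_{0,-1}(β=2.5143) × two z-phases.
With c≡cos(β/2)=0.308529 and s≡sin(β/2)=0.951215, N=[2·2·1·6]^{1/2}=4.898979
k∈{0,1} keeps every argument non-negative
  k=0: (−1)^1·4.8990/(2)·0.3085^3·0.9512^1 = -0.068429
  k=1: (−1)^2·4.8990/(2)·0.3085^1·0.9512^3 = +0.650441
d^2_{0,-1}(2.5143) = -0.068429 +0.650441 = +0.582011
Phases: e^{-i·(0)·2.7067}=+1.000000+0.000000i, e^{-i·(-1)·1.4067}=+0.163361+0.986566i ⇒ D=+0.095078+0.574193i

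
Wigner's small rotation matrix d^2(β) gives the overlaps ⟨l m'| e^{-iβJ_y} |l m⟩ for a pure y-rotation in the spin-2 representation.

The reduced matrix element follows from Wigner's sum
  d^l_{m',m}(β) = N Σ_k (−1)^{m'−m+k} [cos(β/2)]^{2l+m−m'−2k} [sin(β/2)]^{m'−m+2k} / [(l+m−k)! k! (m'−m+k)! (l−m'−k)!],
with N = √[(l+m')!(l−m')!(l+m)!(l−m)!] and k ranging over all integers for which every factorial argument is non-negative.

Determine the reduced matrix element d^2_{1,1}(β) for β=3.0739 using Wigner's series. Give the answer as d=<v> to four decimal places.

d=-0.0034

d^2_{1,1}(β=3.0739) via Wigner's sum:
With c≡cos(β/2)=0.033840 and s≡sin(β/2)=0.999427, N=[6·1·6·1]^{1/2}=6.000000
k∈{0,1} keeps every argument non-negative
  k=0: (−1)^0·6.0000/(6)·0.0338^4·0.9994^0 = +0.000001
  k=1: (−1)^1·6.0000/(2)·0.0338^2·0.9994^2 = -0.003431
d^2_{1,1}(3.0739) = +0.000001 -0.003431 = -0.003430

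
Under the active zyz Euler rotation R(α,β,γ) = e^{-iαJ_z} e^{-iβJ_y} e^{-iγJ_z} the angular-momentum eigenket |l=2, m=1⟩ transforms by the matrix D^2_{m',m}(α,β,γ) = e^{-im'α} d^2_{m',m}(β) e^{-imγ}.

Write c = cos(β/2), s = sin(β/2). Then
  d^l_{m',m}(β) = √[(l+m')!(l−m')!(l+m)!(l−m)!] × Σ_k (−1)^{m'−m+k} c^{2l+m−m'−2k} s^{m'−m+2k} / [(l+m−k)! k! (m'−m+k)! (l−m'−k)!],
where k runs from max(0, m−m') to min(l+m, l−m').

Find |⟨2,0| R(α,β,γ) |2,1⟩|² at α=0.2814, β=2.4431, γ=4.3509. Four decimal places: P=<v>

D^2_{0,1}(0.2814,2.4431,4.3509) = e^{-i·0·0.2814}·d^2_{0,1}(2.4431)·e^{-i·1·4.3509}. Compute d first:
With c≡cos(β/2)=0.342190 and s≡sin(β/2)=0.939631, N=[2·2·6·1]^{1/2}=4.898979
The bounds max(0,m−m')=1 and min(l+m,l−m')=2 give 2 terms
  k=1: (−1)^0·4.8990/(2)·0.3422^3·0.9396^1 = +0.092222
  k=2: (−1)^1·4.8990/(2)·0.3422^1·0.9396^3 = -0.695368
d^2_{0,1}(2.4431) = +0.092222 -0.695368 = -0.603146
|D^2_{0,1}|² = |d^2_{0,1}(β)|² = (-0.603146)² = 0.363785 (the z-rotation phases have unit modulus)

P=0.3638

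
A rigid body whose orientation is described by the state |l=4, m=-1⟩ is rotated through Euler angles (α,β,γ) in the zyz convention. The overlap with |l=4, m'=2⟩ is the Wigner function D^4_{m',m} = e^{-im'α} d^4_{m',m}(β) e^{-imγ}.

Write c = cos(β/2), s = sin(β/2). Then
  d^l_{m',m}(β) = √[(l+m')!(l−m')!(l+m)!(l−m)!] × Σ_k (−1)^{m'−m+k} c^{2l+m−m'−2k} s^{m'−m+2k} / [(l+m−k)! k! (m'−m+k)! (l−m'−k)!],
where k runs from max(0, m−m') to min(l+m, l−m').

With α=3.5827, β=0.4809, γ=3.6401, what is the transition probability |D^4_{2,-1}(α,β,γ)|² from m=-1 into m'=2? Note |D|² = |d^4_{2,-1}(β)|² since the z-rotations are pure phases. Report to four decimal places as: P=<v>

P=0.0226

First d^4_{2,-1}(β=0.4809), then the phase factors e^{-i(2)α} and e^{-i(-1)γ}:
Half-angle: c=0.971231, s=0.238140. N=√(720·2·6·120)=1018.233765
Admissible k: 0..2 (factorial args all ≥0)
  k=0: (−1)^3·1018.2338/(72)·0.9712^5·0.2381^3 = -0.165053
  k=1: (−1)^4·1018.2338/(48)·0.9712^3·0.2381^5 = +0.014884
  k=2: (−1)^5·1018.2338/(240)·0.9712^1·0.2381^7 = -0.000179
d^4_{2,-1}(0.4809) = -0.165053 +0.014884 -0.000179 = -0.150347
|D^4_{2,-1}|² = |d^4_{2,-1}(β)|² = (-0.150347)² = 0.022604 (the z-rotation phases have unit modulus)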